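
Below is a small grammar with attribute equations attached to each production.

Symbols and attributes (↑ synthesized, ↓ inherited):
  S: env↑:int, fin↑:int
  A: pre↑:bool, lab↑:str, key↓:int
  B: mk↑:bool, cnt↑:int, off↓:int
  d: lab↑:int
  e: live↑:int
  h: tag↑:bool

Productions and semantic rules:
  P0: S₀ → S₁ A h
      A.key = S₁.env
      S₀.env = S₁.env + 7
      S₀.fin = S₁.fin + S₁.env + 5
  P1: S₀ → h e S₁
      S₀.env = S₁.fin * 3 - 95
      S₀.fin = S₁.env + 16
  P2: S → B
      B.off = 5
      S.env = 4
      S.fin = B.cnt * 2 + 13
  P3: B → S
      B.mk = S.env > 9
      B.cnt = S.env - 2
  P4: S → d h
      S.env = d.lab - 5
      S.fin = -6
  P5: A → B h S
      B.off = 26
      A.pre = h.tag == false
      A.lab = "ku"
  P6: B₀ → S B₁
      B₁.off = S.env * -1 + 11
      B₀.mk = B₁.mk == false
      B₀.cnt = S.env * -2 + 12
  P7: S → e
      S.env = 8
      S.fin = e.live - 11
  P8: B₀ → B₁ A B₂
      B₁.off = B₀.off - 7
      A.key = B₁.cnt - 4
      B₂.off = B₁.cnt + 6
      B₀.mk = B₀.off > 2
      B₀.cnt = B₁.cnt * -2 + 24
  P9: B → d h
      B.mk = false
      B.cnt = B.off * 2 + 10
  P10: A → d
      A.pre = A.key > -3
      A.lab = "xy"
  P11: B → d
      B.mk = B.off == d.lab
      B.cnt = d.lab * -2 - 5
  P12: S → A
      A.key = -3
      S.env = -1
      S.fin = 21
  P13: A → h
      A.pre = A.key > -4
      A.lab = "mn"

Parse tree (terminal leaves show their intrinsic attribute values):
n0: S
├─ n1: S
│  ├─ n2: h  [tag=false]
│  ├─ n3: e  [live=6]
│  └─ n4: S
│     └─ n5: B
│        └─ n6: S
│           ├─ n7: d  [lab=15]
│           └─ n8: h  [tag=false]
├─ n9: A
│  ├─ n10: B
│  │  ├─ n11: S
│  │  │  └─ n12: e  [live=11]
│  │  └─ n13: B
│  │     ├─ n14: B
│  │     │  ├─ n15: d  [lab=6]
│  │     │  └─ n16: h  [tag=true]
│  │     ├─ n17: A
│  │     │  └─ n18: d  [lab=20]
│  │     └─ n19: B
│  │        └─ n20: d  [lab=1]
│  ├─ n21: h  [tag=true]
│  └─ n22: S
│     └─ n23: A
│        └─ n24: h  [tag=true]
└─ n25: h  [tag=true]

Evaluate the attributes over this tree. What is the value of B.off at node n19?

1. n2.tag = false  [terminal]
2. n3.live = 6  [terminal]
3. n5.off = 5  [5]
4. n7.lab = 15  [terminal]
5. n8.tag = false  [terminal]
6. n6.env = 10  [d.lab - 5]
7. n6.fin = -6  [-6]
8. n5.mk = true  [S.env > 9]
9. n5.cnt = 8  [S.env - 2]
10. n4.env = 4  [4]
11. n4.fin = 29  [B.cnt * 2 + 13]
12. n1.env = -8  [S₁.fin * 3 - 95]
13. n1.fin = 20  [S₁.env + 16]
14. n9.key = -8  [S₁.env]
15. n10.off = 26  [26]
16. n12.live = 11  [terminal]
17. n11.env = 8  [8]
18. n11.fin = 0  [e.live - 11]
19. n13.off = 3  [S.env * -1 + 11]
20. n14.off = -4  [B₀.off - 7]
21. n15.lab = 6  [terminal]
22. n16.tag = true  [terminal]
23. n14.mk = false  [false]
24. n14.cnt = 2  [B.off * 2 + 10]
25. n17.key = -2  [B₁.cnt - 4]
26. n18.lab = 20  [terminal]
27. n17.pre = true  [A.key > -3]
28. n17.lab = "xy"  ["xy"]
29. n19.off = 8  [B₁.cnt + 6]
30. n20.lab = 1  [terminal]
31. n19.mk = false  [B.off == d.lab]
32. n19.cnt = -7  [d.lab * -2 - 5]
33. n13.mk = true  [B₀.off > 2]
34. n13.cnt = 20  [B₁.cnt * -2 + 24]
35. n10.mk = false  [B₁.mk == false]
36. n10.cnt = -4  [S.env * -2 + 12]
37. n21.tag = true  [terminal]
38. n23.key = -3  [-3]
39. n24.tag = true  [terminal]
40. n23.pre = true  [A.key > -4]
41. n23.lab = "mn"  ["mn"]
42. n22.env = -1  [-1]
43. n22.fin = 21  [21]
44. n9.pre = false  [h.tag == false]
45. n9.lab = "ku"  ["ku"]
46. n25.tag = true  [terminal]
47. n0.env = -1  [S₁.env + 7]
48. n0.fin = 17  [S₁.fin + S₁.env + 5]

8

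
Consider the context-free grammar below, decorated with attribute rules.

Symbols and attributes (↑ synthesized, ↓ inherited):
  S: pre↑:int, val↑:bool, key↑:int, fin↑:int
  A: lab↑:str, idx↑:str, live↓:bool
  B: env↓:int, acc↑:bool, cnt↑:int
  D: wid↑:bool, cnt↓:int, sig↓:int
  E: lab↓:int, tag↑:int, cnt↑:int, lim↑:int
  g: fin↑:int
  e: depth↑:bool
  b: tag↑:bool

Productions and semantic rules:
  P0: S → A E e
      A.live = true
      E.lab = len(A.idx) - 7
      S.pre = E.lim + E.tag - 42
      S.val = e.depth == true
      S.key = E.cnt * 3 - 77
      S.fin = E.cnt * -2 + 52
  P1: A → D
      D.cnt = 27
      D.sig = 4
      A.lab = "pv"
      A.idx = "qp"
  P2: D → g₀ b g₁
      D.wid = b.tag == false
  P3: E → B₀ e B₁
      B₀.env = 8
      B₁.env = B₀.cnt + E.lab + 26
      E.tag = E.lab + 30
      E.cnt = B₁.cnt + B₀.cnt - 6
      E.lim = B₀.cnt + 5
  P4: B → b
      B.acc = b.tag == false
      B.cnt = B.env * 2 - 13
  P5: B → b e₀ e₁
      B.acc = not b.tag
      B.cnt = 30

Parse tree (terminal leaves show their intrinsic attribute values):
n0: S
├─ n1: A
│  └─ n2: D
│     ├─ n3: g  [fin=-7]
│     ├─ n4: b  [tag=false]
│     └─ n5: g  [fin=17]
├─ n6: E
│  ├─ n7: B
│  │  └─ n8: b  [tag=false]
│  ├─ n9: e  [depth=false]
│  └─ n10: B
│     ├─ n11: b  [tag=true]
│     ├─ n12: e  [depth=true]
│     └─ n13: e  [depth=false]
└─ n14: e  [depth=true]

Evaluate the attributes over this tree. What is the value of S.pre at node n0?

1. n1.live = true  [true]
2. n2.cnt = 27  [27]
3. n2.sig = 4  [4]
4. n3.fin = -7  [terminal]
5. n4.tag = false  [terminal]
6. n5.fin = 17  [terminal]
7. n2.wid = true  [b.tag == false]
8. n1.lab = "pv"  ["pv"]
9. n1.idx = "qp"  ["qp"]
10. n6.lab = -5  [len(A.idx) - 7]
11. n7.env = 8  [8]
12. n8.tag = false  [terminal]
13. n7.acc = true  [b.tag == false]
14. n7.cnt = 3  [B.env * 2 - 13]
15. n9.depth = false  [terminal]
16. n10.env = 24  [B₀.cnt + E.lab + 26]
17. n11.tag = true  [terminal]
18. n12.depth = true  [terminal]
19. n13.depth = false  [terminal]
20. n10.acc = false  [not b.tag]
21. n10.cnt = 30  [30]
22. n6.tag = 25  [E.lab + 30]
23. n6.cnt = 27  [B₁.cnt + B₀.cnt - 6]
24. n6.lim = 8  [B₀.cnt + 5]
25. n14.depth = true  [terminal]
26. n0.pre = -9  [E.lim + E.tag - 42]
27. n0.val = true  [e.depth == true]
28. n0.key = 4  [E.cnt * 3 - 77]
29. n0.fin = -2  [E.cnt * -2 + 52]

-9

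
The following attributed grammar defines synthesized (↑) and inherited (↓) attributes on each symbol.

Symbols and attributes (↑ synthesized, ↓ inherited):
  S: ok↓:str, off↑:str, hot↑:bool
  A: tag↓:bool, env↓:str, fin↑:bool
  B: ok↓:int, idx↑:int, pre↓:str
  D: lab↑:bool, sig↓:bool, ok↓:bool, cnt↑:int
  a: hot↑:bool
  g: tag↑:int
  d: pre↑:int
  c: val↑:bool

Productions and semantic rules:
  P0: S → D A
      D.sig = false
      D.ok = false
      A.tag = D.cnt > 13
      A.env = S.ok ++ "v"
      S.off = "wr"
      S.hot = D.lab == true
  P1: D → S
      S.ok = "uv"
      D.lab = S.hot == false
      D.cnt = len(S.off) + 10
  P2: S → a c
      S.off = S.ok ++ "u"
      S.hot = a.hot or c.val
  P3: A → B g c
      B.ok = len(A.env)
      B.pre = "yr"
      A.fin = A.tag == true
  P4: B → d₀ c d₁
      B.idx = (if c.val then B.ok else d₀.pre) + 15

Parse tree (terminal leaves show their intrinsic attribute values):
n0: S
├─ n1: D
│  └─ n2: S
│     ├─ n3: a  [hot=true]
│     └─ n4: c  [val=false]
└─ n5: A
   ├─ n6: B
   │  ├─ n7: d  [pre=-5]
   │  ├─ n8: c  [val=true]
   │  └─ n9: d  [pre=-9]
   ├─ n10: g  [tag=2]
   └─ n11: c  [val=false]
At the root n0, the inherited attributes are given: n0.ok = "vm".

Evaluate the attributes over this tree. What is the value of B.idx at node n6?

1. n0.ok = "vm"  [given at root]
2. n1.sig = false  [false]
3. n1.ok = false  [false]
4. n2.ok = "uv"  ["uv"]
5. n3.hot = true  [terminal]
6. n4.val = false  [terminal]
7. n2.off = "uvu"  [S.ok ++ "u"]
8. n2.hot = true  [a.hot or c.val]
9. n1.lab = false  [S.hot == false]
10. n1.cnt = 13  [len(S.off) + 10]
11. n5.tag = false  [D.cnt > 13]
12. n5.env = "vmv"  [S.ok ++ "v"]
13. n6.ok = 3  [len(A.env)]
14. n6.pre = "yr"  ["yr"]
15. n7.pre = -5  [terminal]
16. n8.val = true  [terminal]
17. n9.pre = -9  [terminal]
18. n6.idx = 18  [(if c.val then B.ok else d₀.pre) + 15]
19. n10.tag = 2  [terminal]
20. n11.val = false  [terminal]
21. n5.fin = false  [A.tag == true]
22. n0.off = "wr"  ["wr"]
23. n0.hot = false  [D.lab == true]

18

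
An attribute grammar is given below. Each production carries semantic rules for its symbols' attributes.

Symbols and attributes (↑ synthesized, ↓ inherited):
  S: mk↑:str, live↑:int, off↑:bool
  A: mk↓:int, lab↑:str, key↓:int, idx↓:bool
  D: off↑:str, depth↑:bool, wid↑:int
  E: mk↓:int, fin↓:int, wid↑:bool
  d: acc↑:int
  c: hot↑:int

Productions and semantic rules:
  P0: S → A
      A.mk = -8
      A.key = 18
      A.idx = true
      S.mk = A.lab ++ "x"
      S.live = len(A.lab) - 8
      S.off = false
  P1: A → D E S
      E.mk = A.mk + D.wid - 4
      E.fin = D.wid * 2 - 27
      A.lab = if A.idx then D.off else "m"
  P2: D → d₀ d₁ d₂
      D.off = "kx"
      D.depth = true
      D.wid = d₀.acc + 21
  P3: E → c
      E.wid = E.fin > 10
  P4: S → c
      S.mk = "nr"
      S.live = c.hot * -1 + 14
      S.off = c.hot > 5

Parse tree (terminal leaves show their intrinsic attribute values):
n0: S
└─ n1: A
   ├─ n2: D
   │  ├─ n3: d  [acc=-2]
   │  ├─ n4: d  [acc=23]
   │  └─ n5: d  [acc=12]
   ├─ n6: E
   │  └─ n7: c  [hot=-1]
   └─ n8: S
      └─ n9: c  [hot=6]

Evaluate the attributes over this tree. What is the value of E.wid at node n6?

true

1. n1.mk = -8  [-8]
2. n1.key = 18  [18]
3. n1.idx = true  [true]
4. n3.acc = -2  [terminal]
5. n4.acc = 23  [terminal]
6. n5.acc = 12  [terminal]
7. n2.off = "kx"  ["kx"]
8. n2.depth = true  [true]
9. n2.wid = 19  [d₀.acc + 21]
10. n6.mk = 7  [A.mk + D.wid - 4]
11. n6.fin = 11  [D.wid * 2 - 27]
12. n7.hot = -1  [terminal]
13. n6.wid = true  [E.fin > 10]
14. n9.hot = 6  [terminal]
15. n8.mk = "nr"  ["nr"]
16. n8.live = 8  [c.hot * -1 + 14]
17. n8.off = true  [c.hot > 5]
18. n1.lab = "kx"  [if A.idx then D.off else "m"]
19. n0.mk = "kxx"  [A.lab ++ "x"]
20. n0.live = -6  [len(A.lab) - 8]
21. n0.off = false  [false]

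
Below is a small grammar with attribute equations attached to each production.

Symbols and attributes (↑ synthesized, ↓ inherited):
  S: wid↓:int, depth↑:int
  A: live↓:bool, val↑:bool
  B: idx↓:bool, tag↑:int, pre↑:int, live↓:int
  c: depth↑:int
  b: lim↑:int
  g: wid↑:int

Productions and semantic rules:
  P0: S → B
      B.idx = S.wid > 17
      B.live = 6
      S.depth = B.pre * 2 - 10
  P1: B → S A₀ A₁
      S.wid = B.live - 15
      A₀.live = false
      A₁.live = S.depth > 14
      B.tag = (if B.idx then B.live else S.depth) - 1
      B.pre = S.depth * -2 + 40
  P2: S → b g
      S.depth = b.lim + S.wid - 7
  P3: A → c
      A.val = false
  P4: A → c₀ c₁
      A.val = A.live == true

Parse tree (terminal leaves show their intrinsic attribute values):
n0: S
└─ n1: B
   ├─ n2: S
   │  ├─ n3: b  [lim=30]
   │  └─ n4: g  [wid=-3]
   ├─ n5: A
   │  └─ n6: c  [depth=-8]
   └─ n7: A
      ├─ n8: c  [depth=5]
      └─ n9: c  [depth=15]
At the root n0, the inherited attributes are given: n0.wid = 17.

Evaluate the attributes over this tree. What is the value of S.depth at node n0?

14

1. n0.wid = 17  [given at root]
2. n1.idx = false  [S.wid > 17]
3. n1.live = 6  [6]
4. n2.wid = -9  [B.live - 15]
5. n3.lim = 30  [terminal]
6. n4.wid = -3  [terminal]
7. n2.depth = 14  [b.lim + S.wid - 7]
8. n5.live = false  [false]
9. n6.depth = -8  [terminal]
10. n5.val = false  [false]
11. n7.live = false  [S.depth > 14]
12. n8.depth = 5  [terminal]
13. n9.depth = 15  [terminal]
14. n7.val = false  [A.live == true]
15. n1.tag = 13  [(if B.idx then B.live else S.depth) - 1]
16. n1.pre = 12  [S.depth * -2 + 40]
17. n0.depth = 14  [B.pre * 2 - 10]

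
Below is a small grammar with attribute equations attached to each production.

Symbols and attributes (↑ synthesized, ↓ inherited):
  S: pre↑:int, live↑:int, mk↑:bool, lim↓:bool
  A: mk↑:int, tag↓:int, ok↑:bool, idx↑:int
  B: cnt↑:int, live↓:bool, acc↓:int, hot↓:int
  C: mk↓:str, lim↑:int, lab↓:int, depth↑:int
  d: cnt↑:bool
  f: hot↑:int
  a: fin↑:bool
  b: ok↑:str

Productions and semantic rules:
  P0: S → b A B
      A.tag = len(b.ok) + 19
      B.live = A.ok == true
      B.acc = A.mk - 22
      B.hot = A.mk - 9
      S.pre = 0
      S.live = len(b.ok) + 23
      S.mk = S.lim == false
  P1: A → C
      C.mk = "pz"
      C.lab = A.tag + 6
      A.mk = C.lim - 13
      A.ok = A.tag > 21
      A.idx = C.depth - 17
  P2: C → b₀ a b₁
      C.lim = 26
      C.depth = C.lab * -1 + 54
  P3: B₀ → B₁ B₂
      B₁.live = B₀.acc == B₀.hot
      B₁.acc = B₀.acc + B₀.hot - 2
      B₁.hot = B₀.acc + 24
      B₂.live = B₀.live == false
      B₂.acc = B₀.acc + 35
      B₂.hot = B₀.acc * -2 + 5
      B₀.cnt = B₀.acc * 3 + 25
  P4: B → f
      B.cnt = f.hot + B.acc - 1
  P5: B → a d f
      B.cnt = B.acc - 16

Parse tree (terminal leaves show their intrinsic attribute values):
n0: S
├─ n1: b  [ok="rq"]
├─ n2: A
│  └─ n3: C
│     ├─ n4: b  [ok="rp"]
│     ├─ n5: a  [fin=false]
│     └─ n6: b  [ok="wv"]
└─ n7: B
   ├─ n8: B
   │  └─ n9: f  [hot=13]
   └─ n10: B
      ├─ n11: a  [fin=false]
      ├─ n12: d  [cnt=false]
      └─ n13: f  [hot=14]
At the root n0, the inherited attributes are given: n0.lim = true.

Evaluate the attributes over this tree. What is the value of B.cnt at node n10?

1. n0.lim = true  [given at root]
2. n1.ok = "rq"  [terminal]
3. n2.tag = 21  [len(b.ok) + 19]
4. n3.mk = "pz"  ["pz"]
5. n3.lab = 27  [A.tag + 6]
6. n4.ok = "rp"  [terminal]
7. n5.fin = false  [terminal]
8. n6.ok = "wv"  [terminal]
9. n3.lim = 26  [26]
10. n3.depth = 27  [C.lab * -1 + 54]
11. n2.mk = 13  [C.lim - 13]
12. n2.ok = false  [A.tag > 21]
13. n2.idx = 10  [C.depth - 17]
14. n7.live = false  [A.ok == true]
15. n7.acc = -9  [A.mk - 22]
16. n7.hot = 4  [A.mk - 9]
17. n8.live = false  [B₀.acc == B₀.hot]
18. n8.acc = -7  [B₀.acc + B₀.hot - 2]
19. n8.hot = 15  [B₀.acc + 24]
20. n9.hot = 13  [terminal]
21. n8.cnt = 5  [f.hot + B.acc - 1]
22. n10.live = true  [B₀.live == false]
23. n10.acc = 26  [B₀.acc + 35]
24. n10.hot = 23  [B₀.acc * -2 + 5]
25. n11.fin = false  [terminal]
26. n12.cnt = false  [terminal]
27. n13.hot = 14  [terminal]
28. n10.cnt = 10  [B.acc - 16]
29. n7.cnt = -2  [B₀.acc * 3 + 25]
30. n0.pre = 0  [0]
31. n0.live = 25  [len(b.ok) + 23]
32. n0.mk = false  [S.lim == false]

10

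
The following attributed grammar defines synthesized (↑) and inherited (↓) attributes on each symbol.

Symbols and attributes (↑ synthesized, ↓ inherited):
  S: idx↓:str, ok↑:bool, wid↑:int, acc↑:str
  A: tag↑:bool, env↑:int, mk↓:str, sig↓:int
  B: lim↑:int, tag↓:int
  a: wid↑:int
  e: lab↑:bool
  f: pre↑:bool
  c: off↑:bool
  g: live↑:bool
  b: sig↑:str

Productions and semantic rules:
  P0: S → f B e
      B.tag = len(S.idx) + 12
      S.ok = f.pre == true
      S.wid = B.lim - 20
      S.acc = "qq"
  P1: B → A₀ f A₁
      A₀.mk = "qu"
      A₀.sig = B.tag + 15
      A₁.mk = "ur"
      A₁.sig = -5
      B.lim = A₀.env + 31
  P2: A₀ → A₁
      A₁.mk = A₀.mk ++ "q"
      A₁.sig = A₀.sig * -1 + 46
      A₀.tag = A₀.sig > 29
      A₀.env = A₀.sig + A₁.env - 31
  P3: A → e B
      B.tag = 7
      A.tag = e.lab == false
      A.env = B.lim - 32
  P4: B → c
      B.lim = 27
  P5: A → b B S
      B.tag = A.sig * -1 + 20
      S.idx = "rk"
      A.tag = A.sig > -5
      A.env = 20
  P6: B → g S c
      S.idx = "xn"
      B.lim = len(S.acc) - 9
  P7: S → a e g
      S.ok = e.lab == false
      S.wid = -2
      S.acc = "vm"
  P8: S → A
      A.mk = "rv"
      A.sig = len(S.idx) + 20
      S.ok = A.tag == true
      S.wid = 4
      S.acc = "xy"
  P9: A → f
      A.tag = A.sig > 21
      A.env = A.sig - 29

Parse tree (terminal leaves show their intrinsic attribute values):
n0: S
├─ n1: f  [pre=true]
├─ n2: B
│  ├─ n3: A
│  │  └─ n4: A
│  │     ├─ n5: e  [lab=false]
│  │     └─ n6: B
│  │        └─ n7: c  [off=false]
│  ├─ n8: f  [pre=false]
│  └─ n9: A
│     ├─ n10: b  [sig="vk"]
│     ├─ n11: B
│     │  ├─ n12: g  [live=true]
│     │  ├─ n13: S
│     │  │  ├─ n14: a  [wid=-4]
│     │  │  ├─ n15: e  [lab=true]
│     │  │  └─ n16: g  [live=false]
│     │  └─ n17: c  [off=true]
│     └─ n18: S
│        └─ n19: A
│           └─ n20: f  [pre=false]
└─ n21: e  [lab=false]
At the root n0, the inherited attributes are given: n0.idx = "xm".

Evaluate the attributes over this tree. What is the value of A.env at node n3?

1. n0.idx = "xm"  [given at root]
2. n1.pre = true  [terminal]
3. n2.tag = 14  [len(S.idx) + 12]
4. n3.mk = "qu"  ["qu"]
5. n3.sig = 29  [B.tag + 15]
6. n4.mk = "quq"  [A₀.mk ++ "q"]
7. n4.sig = 17  [A₀.sig * -1 + 46]
8. n5.lab = false  [terminal]
9. n6.tag = 7  [7]
10. n7.off = false  [terminal]
11. n6.lim = 27  [27]
12. n4.tag = true  [e.lab == false]
13. n4.env = -5  [B.lim - 32]
14. n3.tag = false  [A₀.sig > 29]
15. n3.env = -7  [A₀.sig + A₁.env - 31]
16. n8.pre = false  [terminal]
17. n9.mk = "ur"  ["ur"]
18. n9.sig = -5  [-5]
19. n10.sig = "vk"  [terminal]
20. n11.tag = 25  [A.sig * -1 + 20]
21. n12.live = true  [terminal]
22. n13.idx = "xn"  ["xn"]
23. n14.wid = -4  [terminal]
24. n15.lab = true  [terminal]
25. n16.live = false  [terminal]
26. n13.ok = false  [e.lab == false]
27. n13.wid = -2  [-2]
28. n13.acc = "vm"  ["vm"]
29. n17.off = true  [terminal]
30. n11.lim = -7  [len(S.acc) - 9]
31. n18.idx = "rk"  ["rk"]
32. n19.mk = "rv"  ["rv"]
33. n19.sig = 22  [len(S.idx) + 20]
34. n20.pre = false  [terminal]
35. n19.tag = true  [A.sig > 21]
36. n19.env = -7  [A.sig - 29]
37. n18.ok = true  [A.tag == true]
38. n18.wid = 4  [4]
39. n18.acc = "xy"  ["xy"]
40. n9.tag = false  [A.sig > -5]
41. n9.env = 20  [20]
42. n2.lim = 24  [A₀.env + 31]
43. n21.lab = false  [terminal]
44. n0.ok = true  [f.pre == true]
45. n0.wid = 4  [B.lim - 20]
46. n0.acc = "qq"  ["qq"]

-7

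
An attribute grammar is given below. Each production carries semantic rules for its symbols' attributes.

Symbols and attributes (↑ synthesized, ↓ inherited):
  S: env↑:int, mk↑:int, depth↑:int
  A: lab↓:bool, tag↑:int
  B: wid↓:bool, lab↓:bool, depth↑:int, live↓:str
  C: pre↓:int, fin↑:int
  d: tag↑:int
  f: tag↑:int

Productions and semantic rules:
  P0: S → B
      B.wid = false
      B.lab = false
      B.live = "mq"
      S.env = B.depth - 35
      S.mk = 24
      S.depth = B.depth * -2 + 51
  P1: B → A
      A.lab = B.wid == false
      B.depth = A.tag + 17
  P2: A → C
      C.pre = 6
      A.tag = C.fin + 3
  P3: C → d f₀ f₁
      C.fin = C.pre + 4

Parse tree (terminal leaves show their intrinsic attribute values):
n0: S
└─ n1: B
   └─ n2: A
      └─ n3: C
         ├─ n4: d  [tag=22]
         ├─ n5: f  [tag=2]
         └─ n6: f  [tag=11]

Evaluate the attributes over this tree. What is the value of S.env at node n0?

-5

1. n1.wid = false  [false]
2. n1.lab = false  [false]
3. n1.live = "mq"  ["mq"]
4. n2.lab = true  [B.wid == false]
5. n3.pre = 6  [6]
6. n4.tag = 22  [terminal]
7. n5.tag = 2  [terminal]
8. n6.tag = 11  [terminal]
9. n3.fin = 10  [C.pre + 4]
10. n2.tag = 13  [C.fin + 3]
11. n1.depth = 30  [A.tag + 17]
12. n0.env = -5  [B.depth - 35]
13. n0.mk = 24  [24]
14. n0.depth = -9  [B.depth * -2 + 51]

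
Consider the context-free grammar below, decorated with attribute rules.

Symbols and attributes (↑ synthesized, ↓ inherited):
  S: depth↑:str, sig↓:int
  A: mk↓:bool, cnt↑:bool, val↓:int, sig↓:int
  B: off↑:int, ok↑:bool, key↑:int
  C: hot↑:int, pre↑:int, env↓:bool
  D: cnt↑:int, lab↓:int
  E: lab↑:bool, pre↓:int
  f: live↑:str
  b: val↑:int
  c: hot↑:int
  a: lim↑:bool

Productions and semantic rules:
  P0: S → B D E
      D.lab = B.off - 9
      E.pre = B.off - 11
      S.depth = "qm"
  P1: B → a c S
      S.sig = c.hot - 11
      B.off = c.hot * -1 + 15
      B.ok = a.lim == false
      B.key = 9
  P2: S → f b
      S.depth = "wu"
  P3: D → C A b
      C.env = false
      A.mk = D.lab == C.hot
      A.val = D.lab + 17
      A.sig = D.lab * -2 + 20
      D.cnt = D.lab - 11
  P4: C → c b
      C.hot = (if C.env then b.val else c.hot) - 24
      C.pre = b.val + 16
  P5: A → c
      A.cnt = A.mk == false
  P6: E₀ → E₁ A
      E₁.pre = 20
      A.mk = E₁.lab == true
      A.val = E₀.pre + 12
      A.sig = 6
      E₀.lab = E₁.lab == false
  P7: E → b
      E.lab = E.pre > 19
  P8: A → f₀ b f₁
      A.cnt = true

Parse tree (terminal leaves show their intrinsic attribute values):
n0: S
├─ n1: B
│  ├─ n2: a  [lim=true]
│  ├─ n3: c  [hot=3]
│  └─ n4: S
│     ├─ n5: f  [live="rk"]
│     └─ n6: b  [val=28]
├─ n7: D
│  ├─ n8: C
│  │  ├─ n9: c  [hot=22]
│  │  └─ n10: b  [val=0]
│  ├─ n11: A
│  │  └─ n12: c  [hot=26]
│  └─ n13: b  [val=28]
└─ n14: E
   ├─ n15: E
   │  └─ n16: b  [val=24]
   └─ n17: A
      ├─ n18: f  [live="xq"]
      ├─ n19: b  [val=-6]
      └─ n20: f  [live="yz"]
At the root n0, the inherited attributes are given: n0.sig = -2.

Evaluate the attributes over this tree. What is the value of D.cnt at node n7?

1. n0.sig = -2  [given at root]
2. n2.lim = true  [terminal]
3. n3.hot = 3  [terminal]
4. n4.sig = -8  [c.hot - 11]
5. n5.live = "rk"  [terminal]
6. n6.val = 28  [terminal]
7. n4.depth = "wu"  ["wu"]
8. n1.off = 12  [c.hot * -1 + 15]
9. n1.ok = false  [a.lim == false]
10. n1.key = 9  [9]
11. n7.lab = 3  [B.off - 9]
12. n8.env = false  [false]
13. n9.hot = 22  [terminal]
14. n10.val = 0  [terminal]
15. n8.hot = -2  [(if C.env then b.val else c.hot) - 24]
16. n8.pre = 16  [b.val + 16]
17. n11.mk = false  [D.lab == C.hot]
18. n11.val = 20  [D.lab + 17]
19. n11.sig = 14  [D.lab * -2 + 20]
20. n12.hot = 26  [terminal]
21. n11.cnt = true  [A.mk == false]
22. n13.val = 28  [terminal]
23. n7.cnt = -8  [D.lab - 11]
24. n14.pre = 1  [B.off - 11]
25. n15.pre = 20  [20]
26. n16.val = 24  [terminal]
27. n15.lab = true  [E.pre > 19]
28. n17.mk = true  [E₁.lab == true]
29. n17.val = 13  [E₀.pre + 12]
30. n17.sig = 6  [6]
31. n18.live = "xq"  [terminal]
32. n19.val = -6  [terminal]
33. n20.live = "yz"  [terminal]
34. n17.cnt = true  [true]
35. n14.lab = false  [E₁.lab == false]
36. n0.depth = "qm"  ["qm"]

-8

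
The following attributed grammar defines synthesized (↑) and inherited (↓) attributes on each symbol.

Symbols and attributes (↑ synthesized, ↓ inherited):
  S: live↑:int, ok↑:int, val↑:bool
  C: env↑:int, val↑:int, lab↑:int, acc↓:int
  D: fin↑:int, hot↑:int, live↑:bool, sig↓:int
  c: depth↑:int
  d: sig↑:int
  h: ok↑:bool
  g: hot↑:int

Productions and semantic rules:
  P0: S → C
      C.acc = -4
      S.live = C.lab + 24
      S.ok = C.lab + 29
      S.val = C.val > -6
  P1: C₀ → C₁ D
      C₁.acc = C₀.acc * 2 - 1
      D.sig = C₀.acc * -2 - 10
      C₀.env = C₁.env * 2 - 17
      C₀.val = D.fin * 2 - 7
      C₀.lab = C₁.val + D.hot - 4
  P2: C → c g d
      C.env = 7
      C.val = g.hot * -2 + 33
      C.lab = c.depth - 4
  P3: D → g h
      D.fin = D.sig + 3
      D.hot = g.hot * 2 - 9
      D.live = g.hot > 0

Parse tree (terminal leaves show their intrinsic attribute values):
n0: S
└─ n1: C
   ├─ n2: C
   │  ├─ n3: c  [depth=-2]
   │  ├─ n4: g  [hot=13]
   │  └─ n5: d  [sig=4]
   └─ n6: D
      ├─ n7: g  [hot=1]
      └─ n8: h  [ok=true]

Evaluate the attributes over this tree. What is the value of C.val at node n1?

1. n1.acc = -4  [-4]
2. n2.acc = -9  [C₀.acc * 2 - 1]
3. n3.depth = -2  [terminal]
4. n4.hot = 13  [terminal]
5. n5.sig = 4  [terminal]
6. n2.env = 7  [7]
7. n2.val = 7  [g.hot * -2 + 33]
8. n2.lab = -6  [c.depth - 4]
9. n6.sig = -2  [C₀.acc * -2 - 10]
10. n7.hot = 1  [terminal]
11. n8.ok = true  [terminal]
12. n6.fin = 1  [D.sig + 3]
13. n6.hot = -7  [g.hot * 2 - 9]
14. n6.live = true  [g.hot > 0]
15. n1.env = -3  [C₁.env * 2 - 17]
16. n1.val = -5  [D.fin * 2 - 7]
17. n1.lab = -4  [C₁.val + D.hot - 4]
18. n0.live = 20  [C.lab + 24]
19. n0.ok = 25  [C.lab + 29]
20. n0.val = true  [C.val > -6]

-5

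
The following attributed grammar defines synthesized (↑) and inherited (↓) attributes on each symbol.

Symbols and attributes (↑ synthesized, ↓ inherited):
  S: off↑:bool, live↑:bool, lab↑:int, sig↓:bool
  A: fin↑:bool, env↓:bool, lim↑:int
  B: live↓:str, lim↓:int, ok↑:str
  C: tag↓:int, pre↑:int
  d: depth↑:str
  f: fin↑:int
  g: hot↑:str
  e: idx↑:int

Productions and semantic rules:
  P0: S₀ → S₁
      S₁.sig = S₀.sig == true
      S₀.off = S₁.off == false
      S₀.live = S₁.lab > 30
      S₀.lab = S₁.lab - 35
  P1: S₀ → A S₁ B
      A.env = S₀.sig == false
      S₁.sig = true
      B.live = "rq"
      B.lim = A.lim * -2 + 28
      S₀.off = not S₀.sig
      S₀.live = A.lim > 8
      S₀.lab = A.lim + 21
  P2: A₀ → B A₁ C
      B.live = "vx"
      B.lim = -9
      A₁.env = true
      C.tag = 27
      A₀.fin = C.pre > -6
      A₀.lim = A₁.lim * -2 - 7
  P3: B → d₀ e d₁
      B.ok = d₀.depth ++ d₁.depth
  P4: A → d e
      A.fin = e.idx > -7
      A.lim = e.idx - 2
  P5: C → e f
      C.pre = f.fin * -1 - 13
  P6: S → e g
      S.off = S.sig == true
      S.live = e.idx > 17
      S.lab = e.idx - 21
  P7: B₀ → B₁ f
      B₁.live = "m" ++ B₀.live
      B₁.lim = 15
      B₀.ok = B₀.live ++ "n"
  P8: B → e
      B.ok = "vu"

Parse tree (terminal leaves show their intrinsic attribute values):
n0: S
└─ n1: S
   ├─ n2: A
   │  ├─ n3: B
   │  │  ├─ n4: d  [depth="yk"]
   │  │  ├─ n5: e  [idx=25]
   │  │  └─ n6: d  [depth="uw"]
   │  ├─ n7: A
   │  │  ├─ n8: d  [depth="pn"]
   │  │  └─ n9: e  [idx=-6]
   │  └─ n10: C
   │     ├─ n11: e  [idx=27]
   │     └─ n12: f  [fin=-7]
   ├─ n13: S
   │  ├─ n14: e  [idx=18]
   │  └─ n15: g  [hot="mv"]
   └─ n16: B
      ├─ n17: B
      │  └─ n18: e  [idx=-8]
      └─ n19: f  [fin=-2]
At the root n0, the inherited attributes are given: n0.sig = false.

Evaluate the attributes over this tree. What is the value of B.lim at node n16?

10

1. n0.sig = false  [given at root]
2. n1.sig = false  [S₀.sig == true]
3. n2.env = true  [S₀.sig == false]
4. n3.live = "vx"  ["vx"]
5. n3.lim = -9  [-9]
6. n4.depth = "yk"  [terminal]
7. n5.idx = 25  [terminal]
8. n6.depth = "uw"  [terminal]
9. n3.ok = "ykuw"  [d₀.depth ++ d₁.depth]
10. n7.env = true  [true]
11. n8.depth = "pn"  [terminal]
12. n9.idx = -6  [terminal]
13. n7.fin = true  [e.idx > -7]
14. n7.lim = -8  [e.idx - 2]
15. n10.tag = 27  [27]
16. n11.idx = 27  [terminal]
17. n12.fin = -7  [terminal]
18. n10.pre = -6  [f.fin * -1 - 13]
19. n2.fin = false  [C.pre > -6]
20. n2.lim = 9  [A₁.lim * -2 - 7]
21. n13.sig = true  [true]
22. n14.idx = 18  [terminal]
23. n15.hot = "mv"  [terminal]
24. n13.off = true  [S.sig == true]
25. n13.live = true  [e.idx > 17]
26. n13.lab = -3  [e.idx - 21]
27. n16.live = "rq"  ["rq"]
28. n16.lim = 10  [A.lim * -2 + 28]
29. n17.live = "mrq"  ["m" ++ B₀.live]
30. n17.lim = 15  [15]
31. n18.idx = -8  [terminal]
32. n17.ok = "vu"  ["vu"]
33. n19.fin = -2  [terminal]
34. n16.ok = "rqn"  [B₀.live ++ "n"]
35. n1.off = true  [not S₀.sig]
36. n1.live = true  [A.lim > 8]
37. n1.lab = 30  [A.lim + 21]
38. n0.off = false  [S₁.off == false]
39. n0.live = false  [S₁.lab > 30]
40. n0.lab = -5  [S₁.lab - 35]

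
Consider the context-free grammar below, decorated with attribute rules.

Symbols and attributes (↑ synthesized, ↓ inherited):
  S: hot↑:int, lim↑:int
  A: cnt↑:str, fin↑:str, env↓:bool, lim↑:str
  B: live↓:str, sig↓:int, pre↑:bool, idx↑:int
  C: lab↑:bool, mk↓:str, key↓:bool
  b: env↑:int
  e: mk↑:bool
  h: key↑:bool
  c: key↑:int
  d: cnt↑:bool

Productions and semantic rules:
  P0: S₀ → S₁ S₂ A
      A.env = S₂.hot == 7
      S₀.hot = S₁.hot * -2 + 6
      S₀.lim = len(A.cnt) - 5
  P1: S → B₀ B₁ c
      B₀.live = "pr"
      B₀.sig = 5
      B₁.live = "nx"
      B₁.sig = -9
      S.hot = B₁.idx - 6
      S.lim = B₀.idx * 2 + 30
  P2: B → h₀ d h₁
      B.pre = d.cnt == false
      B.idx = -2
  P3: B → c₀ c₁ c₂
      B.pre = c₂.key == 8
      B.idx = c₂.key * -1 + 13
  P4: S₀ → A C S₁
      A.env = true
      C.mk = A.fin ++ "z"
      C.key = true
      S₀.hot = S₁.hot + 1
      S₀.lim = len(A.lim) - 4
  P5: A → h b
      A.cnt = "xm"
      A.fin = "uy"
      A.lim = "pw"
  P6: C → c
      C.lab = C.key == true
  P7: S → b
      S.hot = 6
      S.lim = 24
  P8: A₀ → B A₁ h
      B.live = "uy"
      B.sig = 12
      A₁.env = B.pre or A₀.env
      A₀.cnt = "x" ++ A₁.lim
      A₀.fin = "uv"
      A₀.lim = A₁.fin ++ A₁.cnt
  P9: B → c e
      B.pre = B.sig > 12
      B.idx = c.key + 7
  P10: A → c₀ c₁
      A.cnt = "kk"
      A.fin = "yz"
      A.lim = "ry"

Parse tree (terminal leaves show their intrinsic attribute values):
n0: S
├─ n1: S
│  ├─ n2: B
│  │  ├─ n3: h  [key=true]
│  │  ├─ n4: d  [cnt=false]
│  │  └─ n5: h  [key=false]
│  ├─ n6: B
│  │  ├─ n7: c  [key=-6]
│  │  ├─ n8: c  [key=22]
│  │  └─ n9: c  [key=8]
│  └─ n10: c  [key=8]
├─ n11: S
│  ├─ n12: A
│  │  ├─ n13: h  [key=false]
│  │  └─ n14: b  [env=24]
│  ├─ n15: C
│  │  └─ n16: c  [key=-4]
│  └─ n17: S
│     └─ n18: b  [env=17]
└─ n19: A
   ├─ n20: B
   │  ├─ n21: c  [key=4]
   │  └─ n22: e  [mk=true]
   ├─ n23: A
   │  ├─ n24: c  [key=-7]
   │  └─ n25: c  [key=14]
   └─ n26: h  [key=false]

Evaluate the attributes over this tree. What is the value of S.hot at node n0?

8

1. n2.live = "pr"  ["pr"]
2. n2.sig = 5  [5]
3. n3.key = true  [terminal]
4. n4.cnt = false  [terminal]
5. n5.key = false  [terminal]
6. n2.pre = true  [d.cnt == false]
7. n2.idx = -2  [-2]
8. n6.live = "nx"  ["nx"]
9. n6.sig = -9  [-9]
10. n7.key = -6  [terminal]
11. n8.key = 22  [terminal]
12. n9.key = 8  [terminal]
13. n6.pre = true  [c₂.key == 8]
14. n6.idx = 5  [c₂.key * -1 + 13]
15. n10.key = 8  [terminal]
16. n1.hot = -1  [B₁.idx - 6]
17. n1.lim = 26  [B₀.idx * 2 + 30]
18. n12.env = true  [true]
19. n13.key = false  [terminal]
20. n14.env = 24  [terminal]
21. n12.cnt = "xm"  ["xm"]
22. n12.fin = "uy"  ["uy"]
23. n12.lim = "pw"  ["pw"]
24. n15.mk = "uyz"  [A.fin ++ "z"]
25. n15.key = true  [true]
26. n16.key = -4  [terminal]
27. n15.lab = true  [C.key == true]
28. n18.env = 17  [terminal]
29. n17.hot = 6  [6]
30. n17.lim = 24  [24]
31. n11.hot = 7  [S₁.hot + 1]
32. n11.lim = -2  [len(A.lim) - 4]
33. n19.env = true  [S₂.hot == 7]
34. n20.live = "uy"  ["uy"]
35. n20.sig = 12  [12]
36. n21.key = 4  [terminal]
37. n22.mk = true  [terminal]
38. n20.pre = false  [B.sig > 12]
39. n20.idx = 11  [c.key + 7]
40. n23.env = true  [B.pre or A₀.env]
41. n24.key = -7  [terminal]
42. n25.key = 14  [terminal]
43. n23.cnt = "kk"  ["kk"]
44. n23.fin = "yz"  ["yz"]
45. n23.lim = "ry"  ["ry"]
46. n26.key = false  [terminal]
47. n19.cnt = "xry"  ["x" ++ A₁.lim]
48. n19.fin = "uv"  ["uv"]
49. n19.lim = "yzkk"  [A₁.fin ++ A₁.cnt]
50. n0.hot = 8  [S₁.hot * -2 + 6]
51. n0.lim = -2  [len(A.cnt) - 5]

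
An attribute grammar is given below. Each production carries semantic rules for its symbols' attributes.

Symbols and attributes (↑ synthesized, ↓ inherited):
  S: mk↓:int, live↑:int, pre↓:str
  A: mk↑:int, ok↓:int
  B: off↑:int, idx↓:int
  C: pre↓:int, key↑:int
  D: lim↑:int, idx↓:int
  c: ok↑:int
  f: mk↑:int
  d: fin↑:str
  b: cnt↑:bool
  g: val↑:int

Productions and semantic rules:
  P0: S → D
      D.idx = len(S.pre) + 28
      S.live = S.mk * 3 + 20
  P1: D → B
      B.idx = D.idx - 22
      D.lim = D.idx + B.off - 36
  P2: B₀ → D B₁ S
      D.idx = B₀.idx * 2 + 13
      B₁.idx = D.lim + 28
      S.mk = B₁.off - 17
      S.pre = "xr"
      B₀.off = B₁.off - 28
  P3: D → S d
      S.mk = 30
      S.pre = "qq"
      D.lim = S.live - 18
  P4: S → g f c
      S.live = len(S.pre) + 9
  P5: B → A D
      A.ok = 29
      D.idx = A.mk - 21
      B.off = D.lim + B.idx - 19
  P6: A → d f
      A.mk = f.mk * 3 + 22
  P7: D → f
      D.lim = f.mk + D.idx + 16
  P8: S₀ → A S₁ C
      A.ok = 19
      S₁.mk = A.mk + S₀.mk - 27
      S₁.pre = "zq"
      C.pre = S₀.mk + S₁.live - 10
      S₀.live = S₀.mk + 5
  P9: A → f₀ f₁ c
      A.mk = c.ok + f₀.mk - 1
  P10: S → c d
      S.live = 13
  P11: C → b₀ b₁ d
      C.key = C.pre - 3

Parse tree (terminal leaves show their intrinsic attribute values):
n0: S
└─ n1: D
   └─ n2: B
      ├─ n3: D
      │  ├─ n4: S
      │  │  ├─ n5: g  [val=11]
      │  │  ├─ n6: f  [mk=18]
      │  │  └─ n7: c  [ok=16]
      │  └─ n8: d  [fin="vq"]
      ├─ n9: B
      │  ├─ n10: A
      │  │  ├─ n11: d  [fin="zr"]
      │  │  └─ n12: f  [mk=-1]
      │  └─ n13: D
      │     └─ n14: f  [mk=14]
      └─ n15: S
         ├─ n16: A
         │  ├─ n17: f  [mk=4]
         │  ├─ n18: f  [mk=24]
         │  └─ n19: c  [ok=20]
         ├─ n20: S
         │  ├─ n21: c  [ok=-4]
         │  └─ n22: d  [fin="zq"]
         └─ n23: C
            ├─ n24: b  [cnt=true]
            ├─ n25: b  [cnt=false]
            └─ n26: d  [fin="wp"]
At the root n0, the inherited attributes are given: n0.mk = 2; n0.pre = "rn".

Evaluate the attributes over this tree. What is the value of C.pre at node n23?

16

1. n0.mk = 2  [given at root]
2. n0.pre = "rn"  [given at root]
3. n1.idx = 30  [len(S.pre) + 28]
4. n2.idx = 8  [D.idx - 22]
5. n3.idx = 29  [B₀.idx * 2 + 13]
6. n4.mk = 30  [30]
7. n4.pre = "qq"  ["qq"]
8. n5.val = 11  [terminal]
9. n6.mk = 18  [terminal]
10. n7.ok = 16  [terminal]
11. n4.live = 11  [len(S.pre) + 9]
12. n8.fin = "vq"  [terminal]
13. n3.lim = -7  [S.live - 18]
14. n9.idx = 21  [D.lim + 28]
15. n10.ok = 29  [29]
16. n11.fin = "zr"  [terminal]
17. n12.mk = -1  [terminal]
18. n10.mk = 19  [f.mk * 3 + 22]
19. n13.idx = -2  [A.mk - 21]
20. n14.mk = 14  [terminal]
21. n13.lim = 28  [f.mk + D.idx + 16]
22. n9.off = 30  [D.lim + B.idx - 19]
23. n15.mk = 13  [B₁.off - 17]
24. n15.pre = "xr"  ["xr"]
25. n16.ok = 19  [19]
26. n17.mk = 4  [terminal]
27. n18.mk = 24  [terminal]
28. n19.ok = 20  [terminal]
29. n16.mk = 23  [c.ok + f₀.mk - 1]
30. n20.mk = 9  [A.mk + S₀.mk - 27]
31. n20.pre = "zq"  ["zq"]
32. n21.ok = -4  [terminal]
33. n22.fin = "zq"  [terminal]
34. n20.live = 13  [13]
35. n23.pre = 16  [S₀.mk + S₁.live - 10]
36. n24.cnt = true  [terminal]
37. n25.cnt = false  [terminal]
38. n26.fin = "wp"  [terminal]
39. n23.key = 13  [C.pre - 3]
40. n15.live = 18  [S₀.mk + 5]
41. n2.off = 2  [B₁.off - 28]
42. n1.lim = -4  [D.idx + B.off - 36]
43. n0.live = 26  [S.mk * 3 + 20]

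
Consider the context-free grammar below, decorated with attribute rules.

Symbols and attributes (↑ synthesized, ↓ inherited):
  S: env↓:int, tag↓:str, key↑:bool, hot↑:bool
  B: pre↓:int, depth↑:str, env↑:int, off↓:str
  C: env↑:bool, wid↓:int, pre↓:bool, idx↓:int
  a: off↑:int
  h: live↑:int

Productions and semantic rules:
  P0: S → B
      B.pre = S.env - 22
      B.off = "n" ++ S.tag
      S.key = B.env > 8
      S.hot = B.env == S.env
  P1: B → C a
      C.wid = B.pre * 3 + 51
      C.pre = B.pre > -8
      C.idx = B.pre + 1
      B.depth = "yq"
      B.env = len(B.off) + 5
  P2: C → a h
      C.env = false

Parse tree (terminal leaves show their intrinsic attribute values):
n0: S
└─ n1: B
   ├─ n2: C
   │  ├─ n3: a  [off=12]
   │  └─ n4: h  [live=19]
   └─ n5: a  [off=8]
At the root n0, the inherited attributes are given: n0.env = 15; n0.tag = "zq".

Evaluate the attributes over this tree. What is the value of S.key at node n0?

false

1. n0.env = 15  [given at root]
2. n0.tag = "zq"  [given at root]
3. n1.pre = -7  [S.env - 22]
4. n1.off = "nzq"  ["n" ++ S.tag]
5. n2.wid = 30  [B.pre * 3 + 51]
6. n2.pre = true  [B.pre > -8]
7. n2.idx = -6  [B.pre + 1]
8. n3.off = 12  [terminal]
9. n4.live = 19  [terminal]
10. n2.env = false  [false]
11. n5.off = 8  [terminal]
12. n1.depth = "yq"  ["yq"]
13. n1.env = 8  [len(B.off) + 5]
14. n0.key = false  [B.env > 8]
15. n0.hot = false  [B.env == S.env]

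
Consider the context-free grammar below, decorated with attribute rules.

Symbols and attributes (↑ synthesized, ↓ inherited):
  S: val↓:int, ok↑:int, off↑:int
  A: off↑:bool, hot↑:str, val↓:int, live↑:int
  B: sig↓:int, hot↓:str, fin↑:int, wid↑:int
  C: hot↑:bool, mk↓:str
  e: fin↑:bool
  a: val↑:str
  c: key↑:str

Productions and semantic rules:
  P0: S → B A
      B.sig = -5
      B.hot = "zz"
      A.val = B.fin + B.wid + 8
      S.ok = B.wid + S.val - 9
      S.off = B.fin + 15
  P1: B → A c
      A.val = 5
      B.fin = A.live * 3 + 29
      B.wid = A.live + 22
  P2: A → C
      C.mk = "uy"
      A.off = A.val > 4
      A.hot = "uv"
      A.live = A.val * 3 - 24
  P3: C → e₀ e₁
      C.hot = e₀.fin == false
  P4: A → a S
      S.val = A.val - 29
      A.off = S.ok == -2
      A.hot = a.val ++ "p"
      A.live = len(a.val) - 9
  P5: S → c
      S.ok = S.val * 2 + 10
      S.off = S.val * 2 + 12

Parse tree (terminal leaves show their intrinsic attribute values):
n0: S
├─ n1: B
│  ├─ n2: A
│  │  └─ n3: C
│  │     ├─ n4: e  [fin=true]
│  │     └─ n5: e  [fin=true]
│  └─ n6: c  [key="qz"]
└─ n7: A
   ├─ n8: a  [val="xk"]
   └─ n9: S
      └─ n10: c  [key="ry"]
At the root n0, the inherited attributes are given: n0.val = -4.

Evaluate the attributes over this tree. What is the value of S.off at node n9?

1. n0.val = -4  [given at root]
2. n1.sig = -5  [-5]
3. n1.hot = "zz"  ["zz"]
4. n2.val = 5  [5]
5. n3.mk = "uy"  ["uy"]
6. n4.fin = true  [terminal]
7. n5.fin = true  [terminal]
8. n3.hot = false  [e₀.fin == false]
9. n2.off = true  [A.val > 4]
10. n2.hot = "uv"  ["uv"]
11. n2.live = -9  [A.val * 3 - 24]
12. n6.key = "qz"  [terminal]
13. n1.fin = 2  [A.live * 3 + 29]
14. n1.wid = 13  [A.live + 22]
15. n7.val = 23  [B.fin + B.wid + 8]
16. n8.val = "xk"  [terminal]
17. n9.val = -6  [A.val - 29]
18. n10.key = "ry"  [terminal]
19. n9.ok = -2  [S.val * 2 + 10]
20. n9.off = 0  [S.val * 2 + 12]
21. n7.off = true  [S.ok == -2]
22. n7.hot = "xkp"  [a.val ++ "p"]
23. n7.live = -7  [len(a.val) - 9]
24. n0.ok = 0  [B.wid + S.val - 9]
25. n0.off = 17  [B.fin + 15]

0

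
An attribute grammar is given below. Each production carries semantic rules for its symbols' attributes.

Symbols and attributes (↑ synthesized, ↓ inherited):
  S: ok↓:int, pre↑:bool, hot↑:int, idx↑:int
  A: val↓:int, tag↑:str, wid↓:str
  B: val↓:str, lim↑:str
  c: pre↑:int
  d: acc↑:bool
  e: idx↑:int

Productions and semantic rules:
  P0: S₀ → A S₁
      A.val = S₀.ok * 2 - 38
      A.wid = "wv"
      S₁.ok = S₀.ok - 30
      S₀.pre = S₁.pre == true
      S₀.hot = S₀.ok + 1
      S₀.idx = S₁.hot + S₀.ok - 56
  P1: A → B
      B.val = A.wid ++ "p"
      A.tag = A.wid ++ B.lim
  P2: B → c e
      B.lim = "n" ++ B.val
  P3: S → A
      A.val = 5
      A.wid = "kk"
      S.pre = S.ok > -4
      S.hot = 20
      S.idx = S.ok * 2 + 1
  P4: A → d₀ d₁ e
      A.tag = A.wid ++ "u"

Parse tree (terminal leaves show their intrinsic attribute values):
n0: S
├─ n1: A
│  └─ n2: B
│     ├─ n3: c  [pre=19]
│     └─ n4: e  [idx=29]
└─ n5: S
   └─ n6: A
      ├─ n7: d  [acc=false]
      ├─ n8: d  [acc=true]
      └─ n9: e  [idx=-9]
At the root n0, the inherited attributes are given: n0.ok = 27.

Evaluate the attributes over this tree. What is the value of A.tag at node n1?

1. n0.ok = 27  [given at root]
2. n1.val = 16  [S₀.ok * 2 - 38]
3. n1.wid = "wv"  ["wv"]
4. n2.val = "wvp"  [A.wid ++ "p"]
5. n3.pre = 19  [terminal]
6. n4.idx = 29  [terminal]
7. n2.lim = "nwvp"  ["n" ++ B.val]
8. n1.tag = "wvnwvp"  [A.wid ++ B.lim]
9. n5.ok = -3  [S₀.ok - 30]
10. n6.val = 5  [5]
11. n6.wid = "kk"  ["kk"]
12. n7.acc = false  [terminal]
13. n8.acc = true  [terminal]
14. n9.idx = -9  [terminal]
15. n6.tag = "kku"  [A.wid ++ "u"]
16. n5.pre = true  [S.ok > -4]
17. n5.hot = 20  [20]
18. n5.idx = -5  [S.ok * 2 + 1]
19. n0.pre = true  [S₁.pre == true]
20. n0.hot = 28  [S₀.ok + 1]
21. n0.idx = -9  [S₁.hot + S₀.ok - 56]

"wvnwvp"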